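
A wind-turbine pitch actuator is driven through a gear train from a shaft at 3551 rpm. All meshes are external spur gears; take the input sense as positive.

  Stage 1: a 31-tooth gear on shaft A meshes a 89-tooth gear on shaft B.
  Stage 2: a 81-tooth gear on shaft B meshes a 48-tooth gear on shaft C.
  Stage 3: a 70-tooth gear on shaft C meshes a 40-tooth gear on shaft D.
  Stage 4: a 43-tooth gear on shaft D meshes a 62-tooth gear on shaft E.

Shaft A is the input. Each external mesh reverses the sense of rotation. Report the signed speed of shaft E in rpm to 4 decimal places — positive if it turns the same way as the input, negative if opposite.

Stage 1 [31T→89T]: ω = 3551.0000×31/89 = 1236.8652 rpm, dir flips to −; running = −1236.8652
Stage 2 [81T→48T]: ω = 1236.8652×81/48 = 2087.2100 rpm, dir flips to +; running = +2087.2100
Stage 3 [70T→40T]: ω = 2087.2100×70/40 = 3652.6175 rpm, dir flips to −; running = −3652.6175
Stage 4 [43T→62T]: ω = 3652.6175×43/62 = 2533.2669 rpm, dir flips to +; running = +2533.2669

+2533.2669 rpm (same as input, |ω| = 2533.2669 rpm)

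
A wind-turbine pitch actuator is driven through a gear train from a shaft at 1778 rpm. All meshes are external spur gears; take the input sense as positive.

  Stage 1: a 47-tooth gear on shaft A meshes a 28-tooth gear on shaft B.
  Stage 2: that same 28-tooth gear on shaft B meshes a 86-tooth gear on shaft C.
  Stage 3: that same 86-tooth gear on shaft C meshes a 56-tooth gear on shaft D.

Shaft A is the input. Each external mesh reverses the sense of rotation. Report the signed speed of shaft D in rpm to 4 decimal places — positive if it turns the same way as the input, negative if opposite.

Stage 1 [47T→28T]: ω = 1778.0000×47/28 = 2984.5000 rpm, dir flips to −; running = −2984.5000
Stage 2 [28T→86T]: ω = 2984.5000×28/86 = 971.6977 rpm, dir flips to +; running = +971.6977
Stage 3 [86T→56T]: ω = 971.6977×86/56 = 1492.2500 rpm, dir flips to −; running = −1492.2500

-1492.2500 rpm (opposite to input, |ω| = 1492.2500 rpm)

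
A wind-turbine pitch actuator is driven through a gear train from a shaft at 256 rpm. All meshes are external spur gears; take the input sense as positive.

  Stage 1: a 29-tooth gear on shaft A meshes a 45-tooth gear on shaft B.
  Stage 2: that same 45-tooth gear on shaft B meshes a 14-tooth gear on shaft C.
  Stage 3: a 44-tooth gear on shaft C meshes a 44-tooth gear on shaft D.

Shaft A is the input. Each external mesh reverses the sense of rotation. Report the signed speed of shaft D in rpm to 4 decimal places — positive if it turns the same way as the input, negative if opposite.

-530.2857 rpm (opposite to input, |ω| = 530.2857 rpm)

Stage 1 [29T→45T]: ω = 256.0000×29/45 = 164.9778 rpm, dir flips to −; running = −164.9778
Stage 2 [45T→14T]: ω = 164.9778×45/14 = 530.2857 rpm, dir flips to +; running = +530.2857
Stage 3 [44T→44T]: ω = 530.2857×44/44 = 530.2857 rpm, dir flips to −; running = −530.2857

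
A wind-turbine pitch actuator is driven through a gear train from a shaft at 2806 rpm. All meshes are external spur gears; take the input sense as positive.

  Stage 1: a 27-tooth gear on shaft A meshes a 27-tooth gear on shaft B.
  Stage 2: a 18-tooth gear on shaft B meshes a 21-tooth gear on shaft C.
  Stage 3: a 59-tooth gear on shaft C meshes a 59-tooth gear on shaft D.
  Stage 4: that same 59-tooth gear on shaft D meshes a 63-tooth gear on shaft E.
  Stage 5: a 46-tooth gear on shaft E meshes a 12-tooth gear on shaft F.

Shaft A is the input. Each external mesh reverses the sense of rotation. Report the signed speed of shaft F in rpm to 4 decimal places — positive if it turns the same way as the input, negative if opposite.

Stage 1 [27T→27T]: ω = 2806.0000×27/27 = 2806.0000 rpm, dir flips to −; running = −2806.0000
Stage 2 [18T→21T]: ω = 2806.0000×18/21 = 2405.1429 rpm, dir flips to +; running = +2405.1429
Stage 3 [59T→59T]: ω = 2405.1429×59/59 = 2405.1429 rpm, dir flips to −; running = −2405.1429
Stage 4 [59T→63T]: ω = 2405.1429×59/63 = 2252.4354 rpm, dir flips to +; running = +2252.4354
Stage 5 [46T→12T]: ω = 2252.4354×46/12 = 8634.3356 rpm, dir flips to −; running = −8634.3356

-8634.3356 rpm (opposite to input, |ω| = 8634.3356 rpm)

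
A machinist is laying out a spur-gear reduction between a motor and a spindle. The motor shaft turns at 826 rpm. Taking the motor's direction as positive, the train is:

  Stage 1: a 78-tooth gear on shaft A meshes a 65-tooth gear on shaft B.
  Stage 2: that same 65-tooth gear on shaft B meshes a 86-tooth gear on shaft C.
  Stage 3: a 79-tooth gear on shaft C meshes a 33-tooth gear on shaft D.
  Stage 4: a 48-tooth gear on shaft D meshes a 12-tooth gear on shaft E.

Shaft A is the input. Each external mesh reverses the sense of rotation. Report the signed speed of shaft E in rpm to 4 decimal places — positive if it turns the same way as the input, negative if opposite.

+7173.8013 rpm (same as input, |ω| = 7173.8013 rpm)

Stage 1 [78T→65T]: ω = 826.0000×78/65 = 991.2000 rpm, dir flips to −; running = −991.2000
Stage 2 [65T→86T]: ω = 991.2000×65/86 = 749.1628 rpm, dir flips to +; running = +749.1628
Stage 3 [79T→33T]: ω = 749.1628×79/33 = 1793.4503 rpm, dir flips to −; running = −1793.4503
Stage 4 [48T→12T]: ω = 1793.4503×48/12 = 7173.8013 rpm, dir flips to +; running = +7173.8013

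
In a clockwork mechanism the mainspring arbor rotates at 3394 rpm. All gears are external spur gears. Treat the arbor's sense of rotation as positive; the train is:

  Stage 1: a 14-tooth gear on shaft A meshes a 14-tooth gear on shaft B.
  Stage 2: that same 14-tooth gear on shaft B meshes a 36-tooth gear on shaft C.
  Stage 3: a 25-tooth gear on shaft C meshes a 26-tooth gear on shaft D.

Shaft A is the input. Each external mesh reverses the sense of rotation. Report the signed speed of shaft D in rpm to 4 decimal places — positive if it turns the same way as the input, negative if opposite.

Stage 1 [14T→14T]: ω = 3394.0000×14/14 = 3394.0000 rpm, dir flips to −; running = −3394.0000
Stage 2 [14T→36T]: ω = 3394.0000×14/36 = 1319.8889 rpm, dir flips to +; running = +1319.8889
Stage 3 [25T→26T]: ω = 1319.8889×25/26 = 1269.1239 rpm, dir flips to −; running = −1269.1239

-1269.1239 rpm (opposite to input, |ω| = 1269.1239 rpm)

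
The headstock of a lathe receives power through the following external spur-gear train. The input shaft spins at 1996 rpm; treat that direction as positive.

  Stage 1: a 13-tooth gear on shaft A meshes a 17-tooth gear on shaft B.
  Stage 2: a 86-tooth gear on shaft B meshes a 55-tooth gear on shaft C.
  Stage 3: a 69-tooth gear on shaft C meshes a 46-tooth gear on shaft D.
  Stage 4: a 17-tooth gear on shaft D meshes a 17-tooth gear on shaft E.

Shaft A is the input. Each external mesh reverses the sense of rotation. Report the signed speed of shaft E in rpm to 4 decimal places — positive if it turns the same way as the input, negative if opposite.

+3579.9914 rpm (same as input, |ω| = 3579.9914 rpm)

Stage 1 [13T→17T]: ω = 1996.0000×13/17 = 1526.3529 rpm, dir flips to −; running = −1526.3529
Stage 2 [86T→55T]: ω = 1526.3529×86/55 = 2386.6610 rpm, dir flips to +; running = +2386.6610
Stage 3 [69T→46T]: ω = 2386.6610×69/46 = 3579.9914 rpm, dir flips to −; running = −3579.9914
Stage 4 [17T→17T]: ω = 3579.9914×17/17 = 3579.9914 rpm, dir flips to +; running = +3579.9914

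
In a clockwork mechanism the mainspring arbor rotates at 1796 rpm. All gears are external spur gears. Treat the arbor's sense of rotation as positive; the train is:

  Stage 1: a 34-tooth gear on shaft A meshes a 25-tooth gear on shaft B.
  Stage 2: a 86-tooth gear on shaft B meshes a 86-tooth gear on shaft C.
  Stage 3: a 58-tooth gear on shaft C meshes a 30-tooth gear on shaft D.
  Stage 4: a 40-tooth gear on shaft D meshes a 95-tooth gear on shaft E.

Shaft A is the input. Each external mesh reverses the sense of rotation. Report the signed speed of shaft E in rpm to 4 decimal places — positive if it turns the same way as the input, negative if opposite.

+1988.3295 rpm (same as input, |ω| = 1988.3295 rpm)

Stage 1 [34T→25T]: ω = 1796.0000×34/25 = 2442.5600 rpm, dir flips to −; running = −2442.5600
Stage 2 [86T→86T]: ω = 2442.5600×86/86 = 2442.5600 rpm, dir flips to +; running = +2442.5600
Stage 3 [58T→30T]: ω = 2442.5600×58/30 = 4722.2827 rpm, dir flips to −; running = −4722.2827
Stage 4 [40T→95T]: ω = 4722.2827×40/95 = 1988.3295 rpm, dir flips to +; running = +1988.3295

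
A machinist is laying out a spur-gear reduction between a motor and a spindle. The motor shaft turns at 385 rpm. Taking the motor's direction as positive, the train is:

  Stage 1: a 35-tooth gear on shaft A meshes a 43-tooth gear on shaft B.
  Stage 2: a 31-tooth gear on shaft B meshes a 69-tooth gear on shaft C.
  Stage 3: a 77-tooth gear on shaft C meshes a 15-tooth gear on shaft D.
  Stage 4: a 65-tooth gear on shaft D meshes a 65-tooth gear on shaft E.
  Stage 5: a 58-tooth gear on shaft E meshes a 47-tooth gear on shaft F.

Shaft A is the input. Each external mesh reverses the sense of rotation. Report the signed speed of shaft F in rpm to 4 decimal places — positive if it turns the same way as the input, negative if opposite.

-891.8720 rpm (opposite to input, |ω| = 891.8720 rpm)

Stage 1 [35T→43T]: ω = 385.0000×35/43 = 313.3721 rpm, dir flips to −; running = −313.3721
Stage 2 [31T→69T]: ω = 313.3721×31/69 = 140.7904 rpm, dir flips to +; running = +140.7904
Stage 3 [77T→15T]: ω = 140.7904×77/15 = 722.7239 rpm, dir flips to −; running = −722.7239
Stage 4 [65T→65T]: ω = 722.7239×65/65 = 722.7239 rpm, dir flips to +; running = +722.7239
Stage 5 [58T→47T]: ω = 722.7239×58/47 = 891.8720 rpm, dir flips to −; running = −891.8720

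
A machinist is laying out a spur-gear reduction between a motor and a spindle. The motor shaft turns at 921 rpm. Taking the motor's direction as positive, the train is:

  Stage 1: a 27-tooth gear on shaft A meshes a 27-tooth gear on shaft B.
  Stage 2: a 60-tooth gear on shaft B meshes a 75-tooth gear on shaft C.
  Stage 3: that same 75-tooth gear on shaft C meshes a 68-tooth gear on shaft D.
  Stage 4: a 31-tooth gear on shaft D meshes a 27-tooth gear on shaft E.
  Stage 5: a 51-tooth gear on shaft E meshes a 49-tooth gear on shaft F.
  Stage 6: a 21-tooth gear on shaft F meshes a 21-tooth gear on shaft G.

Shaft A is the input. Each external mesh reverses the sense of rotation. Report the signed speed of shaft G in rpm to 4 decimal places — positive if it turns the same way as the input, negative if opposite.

Stage 1 [27T→27T]: ω = 921.0000×27/27 = 921.0000 rpm, dir flips to −; running = −921.0000
Stage 2 [60T→75T]: ω = 921.0000×60/75 = 736.8000 rpm, dir flips to +; running = +736.8000
Stage 3 [75T→68T]: ω = 736.8000×75/68 = 812.6471 rpm, dir flips to −; running = −812.6471
Stage 4 [31T→27T]: ω = 812.6471×31/27 = 933.0392 rpm, dir flips to +; running = +933.0392
Stage 5 [51T→49T]: ω = 933.0392×51/49 = 971.1224 rpm, dir flips to −; running = −971.1224
Stage 6 [21T→21T]: ω = 971.1224×21/21 = 971.1224 rpm, dir flips to +; running = +971.1224

+971.1224 rpm (same as input, |ω| = 971.1224 rpm)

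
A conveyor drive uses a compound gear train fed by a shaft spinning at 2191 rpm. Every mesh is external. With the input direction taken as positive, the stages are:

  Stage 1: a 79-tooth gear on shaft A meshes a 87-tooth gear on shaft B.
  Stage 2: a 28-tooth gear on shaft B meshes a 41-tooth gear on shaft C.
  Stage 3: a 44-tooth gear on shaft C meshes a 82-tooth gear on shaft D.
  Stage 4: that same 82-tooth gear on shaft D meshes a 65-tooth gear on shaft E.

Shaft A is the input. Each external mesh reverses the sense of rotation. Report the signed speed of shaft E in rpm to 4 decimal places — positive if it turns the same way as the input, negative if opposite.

+919.7371 rpm (same as input, |ω| = 919.7371 rpm)

Stage 1 [79T→87T]: ω = 2191.0000×79/87 = 1989.5287 rpm, dir flips to −; running = −1989.5287
Stage 2 [28T→41T]: ω = 1989.5287×28/41 = 1358.7026 rpm, dir flips to +; running = +1358.7026
Stage 3 [44T→82T]: ω = 1358.7026×44/82 = 729.0599 rpm, dir flips to −; running = −729.0599
Stage 4 [82T→65T]: ω = 729.0599×82/65 = 919.7371 rpm, dir flips to +; running = +919.7371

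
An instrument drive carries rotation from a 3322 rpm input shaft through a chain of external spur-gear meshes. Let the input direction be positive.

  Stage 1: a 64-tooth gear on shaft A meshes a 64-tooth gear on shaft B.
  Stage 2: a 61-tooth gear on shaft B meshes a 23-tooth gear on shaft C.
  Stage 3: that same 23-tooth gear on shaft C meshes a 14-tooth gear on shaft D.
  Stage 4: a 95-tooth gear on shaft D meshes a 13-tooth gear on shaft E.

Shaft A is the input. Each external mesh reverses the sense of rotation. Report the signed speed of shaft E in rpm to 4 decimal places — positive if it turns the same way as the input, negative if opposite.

+105774.6703 rpm (same as input, |ω| = 105774.6703 rpm)

Stage 1 [64T→64T]: ω = 3322.0000×64/64 = 3322.0000 rpm, dir flips to −; running = −3322.0000
Stage 2 [61T→23T]: ω = 3322.0000×61/23 = 8810.5217 rpm, dir flips to +; running = +8810.5217
Stage 3 [23T→14T]: ω = 8810.5217×23/14 = 14474.4286 rpm, dir flips to −; running = −14474.4286
Stage 4 [95T→13T]: ω = 14474.4286×95/13 = 105774.6703 rpm, dir flips to +; running = +105774.6703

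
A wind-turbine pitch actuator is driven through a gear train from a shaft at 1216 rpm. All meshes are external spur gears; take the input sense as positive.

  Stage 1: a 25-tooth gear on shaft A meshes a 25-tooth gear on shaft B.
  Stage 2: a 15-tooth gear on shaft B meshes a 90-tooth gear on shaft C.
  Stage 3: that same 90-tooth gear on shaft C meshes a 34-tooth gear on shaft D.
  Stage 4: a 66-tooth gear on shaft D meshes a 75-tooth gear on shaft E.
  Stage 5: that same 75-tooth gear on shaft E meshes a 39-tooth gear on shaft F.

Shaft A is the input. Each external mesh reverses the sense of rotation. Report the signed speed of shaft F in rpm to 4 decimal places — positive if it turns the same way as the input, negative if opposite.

Stage 1 [25T→25T]: ω = 1216.0000×25/25 = 1216.0000 rpm, dir flips to −; running = −1216.0000
Stage 2 [15T→90T]: ω = 1216.0000×15/90 = 202.6667 rpm, dir flips to +; running = +202.6667
Stage 3 [90T→34T]: ω = 202.6667×90/34 = 536.4706 rpm, dir flips to −; running = −536.4706
Stage 4 [66T→75T]: ω = 536.4706×66/75 = 472.0941 rpm, dir flips to +; running = +472.0941
Stage 5 [75T→39T]: ω = 472.0941×75/39 = 907.8733 rpm, dir flips to −; running = −907.8733

-907.8733 rpm (opposite to input, |ω| = 907.8733 rpm)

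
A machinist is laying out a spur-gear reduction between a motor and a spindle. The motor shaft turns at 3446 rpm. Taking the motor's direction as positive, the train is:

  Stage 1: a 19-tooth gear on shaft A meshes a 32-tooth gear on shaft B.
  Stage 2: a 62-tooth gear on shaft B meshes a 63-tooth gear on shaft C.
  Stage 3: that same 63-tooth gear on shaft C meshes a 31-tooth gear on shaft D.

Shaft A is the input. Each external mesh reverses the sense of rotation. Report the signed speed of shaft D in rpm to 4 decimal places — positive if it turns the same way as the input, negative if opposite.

Stage 1 [19T→32T]: ω = 3446.0000×19/32 = 2046.0625 rpm, dir flips to −; running = −2046.0625
Stage 2 [62T→63T]: ω = 2046.0625×62/63 = 2013.5853 rpm, dir flips to +; running = +2013.5853
Stage 3 [63T→31T]: ω = 2013.5853×63/31 = 4092.1250 rpm, dir flips to −; running = −4092.1250

-4092.1250 rpm (opposite to input, |ω| = 4092.1250 rpm)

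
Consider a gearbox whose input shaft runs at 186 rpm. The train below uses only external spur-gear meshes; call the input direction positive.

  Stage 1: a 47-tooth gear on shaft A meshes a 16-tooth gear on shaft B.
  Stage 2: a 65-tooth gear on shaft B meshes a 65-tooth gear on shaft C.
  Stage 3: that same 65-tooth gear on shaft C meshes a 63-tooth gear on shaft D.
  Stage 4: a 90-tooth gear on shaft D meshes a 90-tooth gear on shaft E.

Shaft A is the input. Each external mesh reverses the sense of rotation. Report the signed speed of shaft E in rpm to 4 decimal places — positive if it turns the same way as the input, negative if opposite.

Stage 1 [47T→16T]: ω = 186.0000×47/16 = 546.3750 rpm, dir flips to −; running = −546.3750
Stage 2 [65T→65T]: ω = 546.3750×65/65 = 546.3750 rpm, dir flips to +; running = +546.3750
Stage 3 [65T→63T]: ω = 546.3750×65/63 = 563.7202 rpm, dir flips to −; running = −563.7202
Stage 4 [90T→90T]: ω = 563.7202×90/90 = 563.7202 rpm, dir flips to +; running = +563.7202

+563.7202 rpm (same as input, |ω| = 563.7202 rpm)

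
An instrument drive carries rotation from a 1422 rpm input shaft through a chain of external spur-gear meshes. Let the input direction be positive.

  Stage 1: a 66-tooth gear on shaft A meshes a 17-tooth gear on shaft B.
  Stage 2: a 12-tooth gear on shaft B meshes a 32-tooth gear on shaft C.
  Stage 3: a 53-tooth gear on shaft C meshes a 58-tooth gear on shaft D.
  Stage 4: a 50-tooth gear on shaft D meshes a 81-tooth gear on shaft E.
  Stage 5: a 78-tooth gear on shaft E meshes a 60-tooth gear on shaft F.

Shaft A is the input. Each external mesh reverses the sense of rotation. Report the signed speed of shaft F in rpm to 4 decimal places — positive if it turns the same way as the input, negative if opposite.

-1518.1060 rpm (opposite to input, |ω| = 1518.1060 rpm)

Stage 1 [66T→17T]: ω = 1422.0000×66/17 = 5520.7059 rpm, dir flips to −; running = −5520.7059
Stage 2 [12T→32T]: ω = 5520.7059×12/32 = 2070.2647 rpm, dir flips to +; running = +2070.2647
Stage 3 [53T→58T]: ω = 2070.2647×53/58 = 1891.7936 rpm, dir flips to −; running = −1891.7936
Stage 4 [50T→81T]: ω = 1891.7936×50/81 = 1167.7738 rpm, dir flips to +; running = +1167.7738
Stage 5 [78T→60T]: ω = 1167.7738×78/60 = 1518.1060 rpm, dir flips to −; running = −1518.1060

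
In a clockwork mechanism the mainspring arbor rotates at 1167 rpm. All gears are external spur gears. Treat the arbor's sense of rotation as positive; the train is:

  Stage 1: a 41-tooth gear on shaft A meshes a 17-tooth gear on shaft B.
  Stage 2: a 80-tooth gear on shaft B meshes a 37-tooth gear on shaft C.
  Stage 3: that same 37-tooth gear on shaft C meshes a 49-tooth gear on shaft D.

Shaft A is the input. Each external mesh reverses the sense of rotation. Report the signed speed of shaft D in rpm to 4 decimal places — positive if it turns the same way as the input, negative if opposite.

Stage 1 [41T→17T]: ω = 1167.0000×41/17 = 2814.5294 rpm, dir flips to −; running = −2814.5294
Stage 2 [80T→37T]: ω = 2814.5294×80/37 = 6085.4690 rpm, dir flips to +; running = +6085.4690
Stage 3 [37T→49T]: ω = 6085.4690×37/49 = 4595.1501 rpm, dir flips to −; running = −4595.1501

-4595.1501 rpm (opposite to input, |ω| = 4595.1501 rpm)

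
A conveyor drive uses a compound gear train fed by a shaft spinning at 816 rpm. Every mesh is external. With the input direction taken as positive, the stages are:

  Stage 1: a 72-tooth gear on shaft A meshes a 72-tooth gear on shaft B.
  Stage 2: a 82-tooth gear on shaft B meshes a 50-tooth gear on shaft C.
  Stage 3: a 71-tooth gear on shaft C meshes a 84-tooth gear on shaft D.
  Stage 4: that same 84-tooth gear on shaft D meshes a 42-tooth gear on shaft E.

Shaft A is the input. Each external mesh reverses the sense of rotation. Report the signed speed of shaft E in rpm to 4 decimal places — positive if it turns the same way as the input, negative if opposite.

Stage 1 [72T→72T]: ω = 816.0000×72/72 = 816.0000 rpm, dir flips to −; running = −816.0000
Stage 2 [82T→50T]: ω = 816.0000×82/50 = 1338.2400 rpm, dir flips to +; running = +1338.2400
Stage 3 [71T→84T]: ω = 1338.2400×71/84 = 1131.1314 rpm, dir flips to −; running = −1131.1314
Stage 4 [84T→42T]: ω = 1131.1314×84/42 = 2262.2629 rpm, dir flips to +; running = +2262.2629

+2262.2629 rpm (same as input, |ω| = 2262.2629 rpm)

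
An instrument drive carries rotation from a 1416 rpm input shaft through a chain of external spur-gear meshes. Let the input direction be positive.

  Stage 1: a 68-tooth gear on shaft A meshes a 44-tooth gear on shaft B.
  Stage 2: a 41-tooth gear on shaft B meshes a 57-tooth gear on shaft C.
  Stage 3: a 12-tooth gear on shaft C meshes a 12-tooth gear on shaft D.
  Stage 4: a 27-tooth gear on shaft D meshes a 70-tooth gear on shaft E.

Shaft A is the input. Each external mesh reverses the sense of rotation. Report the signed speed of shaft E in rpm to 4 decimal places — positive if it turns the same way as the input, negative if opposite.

+607.1475 rpm (same as input, |ω| = 607.1475 rpm)

Stage 1 [68T→44T]: ω = 1416.0000×68/44 = 2188.3636 rpm, dir flips to −; running = −2188.3636
Stage 2 [41T→57T]: ω = 2188.3636×41/57 = 1574.0861 rpm, dir flips to +; running = +1574.0861
Stage 3 [12T→12T]: ω = 1574.0861×12/12 = 1574.0861 rpm, dir flips to −; running = −1574.0861
Stage 4 [27T→70T]: ω = 1574.0861×27/70 = 607.1475 rpm, dir flips to +; running = +607.1475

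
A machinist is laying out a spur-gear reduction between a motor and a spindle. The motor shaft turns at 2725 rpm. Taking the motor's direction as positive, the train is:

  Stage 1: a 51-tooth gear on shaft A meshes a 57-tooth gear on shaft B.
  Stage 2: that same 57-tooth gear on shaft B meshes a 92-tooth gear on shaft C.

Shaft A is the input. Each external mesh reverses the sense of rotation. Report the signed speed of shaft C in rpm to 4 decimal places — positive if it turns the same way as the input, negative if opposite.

Stage 1 [51T→57T]: ω = 2725.0000×51/57 = 2438.1579 rpm, dir flips to −; running = −2438.1579
Stage 2 [57T→92T]: ω = 2438.1579×57/92 = 1510.5978 rpm, dir flips to +; running = +1510.5978

+1510.5978 rpm (same as input, |ω| = 1510.5978 rpm)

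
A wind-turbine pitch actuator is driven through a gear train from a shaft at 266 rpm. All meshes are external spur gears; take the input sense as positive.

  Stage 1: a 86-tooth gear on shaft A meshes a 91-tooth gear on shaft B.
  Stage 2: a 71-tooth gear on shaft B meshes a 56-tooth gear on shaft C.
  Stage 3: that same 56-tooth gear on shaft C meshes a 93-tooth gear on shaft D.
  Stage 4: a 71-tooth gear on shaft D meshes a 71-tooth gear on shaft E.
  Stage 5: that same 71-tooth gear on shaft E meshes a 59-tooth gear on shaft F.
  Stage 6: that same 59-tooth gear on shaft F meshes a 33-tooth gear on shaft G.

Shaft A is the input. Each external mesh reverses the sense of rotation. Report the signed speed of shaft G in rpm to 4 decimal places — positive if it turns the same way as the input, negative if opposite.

Stage 1 [86T→91T]: ω = 266.0000×86/91 = 251.3846 rpm, dir flips to −; running = −251.3846
Stage 2 [71T→56T]: ω = 251.3846×71/56 = 318.7198 rpm, dir flips to +; running = +318.7198
Stage 3 [56T→93T]: ω = 318.7198×56/93 = 191.9173 rpm, dir flips to −; running = −191.9173
Stage 4 [71T→71T]: ω = 191.9173×71/71 = 191.9173 rpm, dir flips to +; running = +191.9173
Stage 5 [71T→59T]: ω = 191.9173×71/59 = 230.9513 rpm, dir flips to −; running = −230.9513
Stage 6 [59T→33T]: ω = 230.9513×59/33 = 412.9130 rpm, dir flips to +; running = +412.9130

+412.9130 rpm (same as input, |ω| = 412.9130 rpm)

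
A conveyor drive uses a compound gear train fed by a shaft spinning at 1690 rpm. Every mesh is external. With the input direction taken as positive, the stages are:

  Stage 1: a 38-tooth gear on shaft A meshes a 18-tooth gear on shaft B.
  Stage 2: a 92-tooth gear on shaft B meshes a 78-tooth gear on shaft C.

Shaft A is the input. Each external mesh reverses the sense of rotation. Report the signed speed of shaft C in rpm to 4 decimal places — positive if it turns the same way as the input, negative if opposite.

+4208.1481 rpm (same as input, |ω| = 4208.1481 rpm)

Stage 1 [38T→18T]: ω = 1690.0000×38/18 = 3567.7778 rpm, dir flips to −; running = −3567.7778
Stage 2 [92T→78T]: ω = 3567.7778×92/78 = 4208.1481 rpm, dir flips to +; running = +4208.1481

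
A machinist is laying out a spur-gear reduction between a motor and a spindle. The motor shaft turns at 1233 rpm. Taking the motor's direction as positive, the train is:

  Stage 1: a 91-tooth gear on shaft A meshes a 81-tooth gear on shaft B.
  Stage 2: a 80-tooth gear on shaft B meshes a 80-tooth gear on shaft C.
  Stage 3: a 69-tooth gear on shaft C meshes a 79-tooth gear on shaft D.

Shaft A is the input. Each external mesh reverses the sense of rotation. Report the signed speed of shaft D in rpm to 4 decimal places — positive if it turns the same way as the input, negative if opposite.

-1209.8776 rpm (opposite to input, |ω| = 1209.8776 rpm)

Stage 1 [91T→81T]: ω = 1233.0000×91/81 = 1385.2222 rpm, dir flips to −; running = −1385.2222
Stage 2 [80T→80T]: ω = 1385.2222×80/80 = 1385.2222 rpm, dir flips to +; running = +1385.2222
Stage 3 [69T→79T]: ω = 1385.2222×69/79 = 1209.8776 rpm, dir flips to −; running = −1209.8776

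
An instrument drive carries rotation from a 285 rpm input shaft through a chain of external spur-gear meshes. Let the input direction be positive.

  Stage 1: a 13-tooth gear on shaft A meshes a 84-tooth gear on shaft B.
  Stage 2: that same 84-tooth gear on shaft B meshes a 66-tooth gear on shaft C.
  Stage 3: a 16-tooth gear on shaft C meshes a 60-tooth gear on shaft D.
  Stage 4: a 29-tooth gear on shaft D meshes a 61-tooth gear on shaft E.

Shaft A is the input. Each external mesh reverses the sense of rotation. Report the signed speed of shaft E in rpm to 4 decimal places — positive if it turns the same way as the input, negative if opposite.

+7.1167 rpm (same as input, |ω| = 7.1167 rpm)

Stage 1 [13T→84T]: ω = 285.0000×13/84 = 44.1071 rpm, dir flips to −; running = −44.1071
Stage 2 [84T→66T]: ω = 44.1071×84/66 = 56.1364 rpm, dir flips to +; running = +56.1364
Stage 3 [16T→60T]: ω = 56.1364×16/60 = 14.9697 rpm, dir flips to −; running = −14.9697
Stage 4 [29T→61T]: ω = 14.9697×29/61 = 7.1167 rpm, dir flips to +; running = +7.1167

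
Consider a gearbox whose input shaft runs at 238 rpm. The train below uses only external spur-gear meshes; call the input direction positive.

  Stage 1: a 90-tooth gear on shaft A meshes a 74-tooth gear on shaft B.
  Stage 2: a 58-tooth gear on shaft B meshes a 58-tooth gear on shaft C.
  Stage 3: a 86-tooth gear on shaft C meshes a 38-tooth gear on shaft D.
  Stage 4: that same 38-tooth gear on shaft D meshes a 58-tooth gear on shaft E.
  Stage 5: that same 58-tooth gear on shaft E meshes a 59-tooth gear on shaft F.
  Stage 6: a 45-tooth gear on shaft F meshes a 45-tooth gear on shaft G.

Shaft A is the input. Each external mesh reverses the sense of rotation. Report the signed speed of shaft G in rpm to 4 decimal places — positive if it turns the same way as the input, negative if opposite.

Stage 1 [90T→74T]: ω = 238.0000×90/74 = 289.4595 rpm, dir flips to −; running = −289.4595
Stage 2 [58T→58T]: ω = 289.4595×58/58 = 289.4595 rpm, dir flips to +; running = +289.4595
Stage 3 [86T→38T]: ω = 289.4595×86/38 = 655.0925 rpm, dir flips to −; running = −655.0925
Stage 4 [38T→58T]: ω = 655.0925×38/58 = 429.1985 rpm, dir flips to +; running = +429.1985
Stage 5 [58T→59T]: ω = 429.1985×58/59 = 421.9240 rpm, dir flips to −; running = −421.9240
Stage 6 [45T→45T]: ω = 421.9240×45/45 = 421.9240 rpm, dir flips to +; running = +421.9240

+421.9240 rpm (same as input, |ω| = 421.9240 rpm)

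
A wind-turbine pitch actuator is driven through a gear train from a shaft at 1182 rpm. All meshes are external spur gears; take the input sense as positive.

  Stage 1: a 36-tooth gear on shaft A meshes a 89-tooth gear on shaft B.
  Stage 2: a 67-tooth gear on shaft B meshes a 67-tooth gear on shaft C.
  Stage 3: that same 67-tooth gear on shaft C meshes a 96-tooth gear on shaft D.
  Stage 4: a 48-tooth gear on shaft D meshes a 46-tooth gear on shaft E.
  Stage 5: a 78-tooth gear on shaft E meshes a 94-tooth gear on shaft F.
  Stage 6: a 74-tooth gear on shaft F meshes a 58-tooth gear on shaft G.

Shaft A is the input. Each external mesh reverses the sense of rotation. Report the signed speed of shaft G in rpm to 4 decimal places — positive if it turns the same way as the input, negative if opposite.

Stage 1 [36T→89T]: ω = 1182.0000×36/89 = 478.1124 rpm, dir flips to −; running = −478.1124
Stage 2 [67T→67T]: ω = 478.1124×67/67 = 478.1124 rpm, dir flips to +; running = +478.1124
Stage 3 [67T→96T]: ω = 478.1124×67/96 = 333.6826 rpm, dir flips to −; running = −333.6826
Stage 4 [48T→46T]: ω = 333.6826×48/46 = 348.1905 rpm, dir flips to +; running = +348.1905
Stage 5 [78T→94T]: ω = 348.1905×78/94 = 288.9241 rpm, dir flips to −; running = −288.9241
Stage 6 [74T→58T]: ω = 288.9241×74/58 = 368.6272 rpm, dir flips to +; running = +368.6272

+368.6272 rpm (same as input, |ω| = 368.6272 rpm)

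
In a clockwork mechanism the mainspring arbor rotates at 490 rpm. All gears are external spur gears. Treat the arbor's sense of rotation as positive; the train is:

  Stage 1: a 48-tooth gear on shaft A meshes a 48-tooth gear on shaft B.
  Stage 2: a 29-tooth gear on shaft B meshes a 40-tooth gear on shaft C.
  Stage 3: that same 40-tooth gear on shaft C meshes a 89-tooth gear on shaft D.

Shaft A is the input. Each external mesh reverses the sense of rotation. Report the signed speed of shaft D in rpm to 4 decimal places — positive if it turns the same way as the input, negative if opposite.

-159.6629 rpm (opposite to input, |ω| = 159.6629 rpm)

Stage 1 [48T→48T]: ω = 490.0000×48/48 = 490.0000 rpm, dir flips to −; running = −490.0000
Stage 2 [29T→40T]: ω = 490.0000×29/40 = 355.2500 rpm, dir flips to +; running = +355.2500
Stage 3 [40T→89T]: ω = 355.2500×40/89 = 159.6629 rpm, dir flips to −; running = −159.6629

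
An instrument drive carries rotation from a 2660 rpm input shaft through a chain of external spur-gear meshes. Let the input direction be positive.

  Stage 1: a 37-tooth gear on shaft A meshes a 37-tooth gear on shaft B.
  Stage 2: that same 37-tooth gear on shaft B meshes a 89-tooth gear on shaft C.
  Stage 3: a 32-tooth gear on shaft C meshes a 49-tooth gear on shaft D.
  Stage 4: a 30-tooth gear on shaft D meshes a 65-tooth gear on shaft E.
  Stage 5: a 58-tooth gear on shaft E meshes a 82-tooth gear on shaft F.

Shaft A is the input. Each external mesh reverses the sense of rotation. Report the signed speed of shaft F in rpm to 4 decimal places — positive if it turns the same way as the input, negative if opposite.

Stage 1 [37T→37T]: ω = 2660.0000×37/37 = 2660.0000 rpm, dir flips to −; running = −2660.0000
Stage 2 [37T→89T]: ω = 2660.0000×37/89 = 1105.8427 rpm, dir flips to +; running = +1105.8427
Stage 3 [32T→49T]: ω = 1105.8427×32/49 = 722.1830 rpm, dir flips to −; running = −722.1830
Stage 4 [30T→65T]: ω = 722.1830×30/65 = 333.3152 rpm, dir flips to +; running = +333.3152
Stage 5 [58T→82T]: ω = 333.3152×58/82 = 235.7595 rpm, dir flips to −; running = −235.7595

-235.7595 rpm (opposite to input, |ω| = 235.7595 rpm)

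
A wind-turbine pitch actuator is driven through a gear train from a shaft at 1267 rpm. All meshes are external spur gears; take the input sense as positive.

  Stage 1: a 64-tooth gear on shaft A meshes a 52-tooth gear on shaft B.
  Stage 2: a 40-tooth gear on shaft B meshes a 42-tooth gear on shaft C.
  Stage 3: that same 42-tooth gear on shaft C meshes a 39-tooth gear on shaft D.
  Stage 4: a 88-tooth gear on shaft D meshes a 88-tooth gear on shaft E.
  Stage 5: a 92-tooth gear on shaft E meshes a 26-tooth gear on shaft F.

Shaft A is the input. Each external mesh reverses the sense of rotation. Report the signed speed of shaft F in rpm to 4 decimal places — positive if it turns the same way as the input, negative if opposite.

Stage 1 [64T→52T]: ω = 1267.0000×64/52 = 1559.3846 rpm, dir flips to −; running = −1559.3846
Stage 2 [40T→42T]: ω = 1559.3846×40/42 = 1485.1282 rpm, dir flips to +; running = +1485.1282
Stage 3 [42T→39T]: ω = 1485.1282×42/39 = 1599.3688 rpm, dir flips to −; running = −1599.3688
Stage 4 [88T→88T]: ω = 1599.3688×88/88 = 1599.3688 rpm, dir flips to +; running = +1599.3688
Stage 5 [92T→26T]: ω = 1599.3688×92/26 = 5659.3051 rpm, dir flips to −; running = −5659.3051

-5659.3051 rpm (opposite to input, |ω| = 5659.3051 rpm)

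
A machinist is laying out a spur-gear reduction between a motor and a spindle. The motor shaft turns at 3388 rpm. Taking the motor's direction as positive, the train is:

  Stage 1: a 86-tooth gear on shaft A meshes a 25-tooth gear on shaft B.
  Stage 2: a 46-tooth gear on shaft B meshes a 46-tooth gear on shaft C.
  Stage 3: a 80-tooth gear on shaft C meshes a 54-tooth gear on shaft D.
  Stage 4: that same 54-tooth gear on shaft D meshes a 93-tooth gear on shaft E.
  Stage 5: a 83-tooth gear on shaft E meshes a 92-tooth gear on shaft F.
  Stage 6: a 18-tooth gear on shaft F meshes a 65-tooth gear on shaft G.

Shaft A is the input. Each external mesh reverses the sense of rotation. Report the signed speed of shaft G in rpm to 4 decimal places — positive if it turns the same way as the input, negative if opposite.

Stage 1 [86T→25T]: ω = 3388.0000×86/25 = 11654.7200 rpm, dir flips to −; running = −11654.7200
Stage 2 [46T→46T]: ω = 11654.7200×46/46 = 11654.7200 rpm, dir flips to +; running = +11654.7200
Stage 3 [80T→54T]: ω = 11654.7200×80/54 = 17266.2519 rpm, dir flips to −; running = −17266.2519
Stage 4 [54T→93T]: ω = 17266.2519×54/93 = 10025.5656 rpm, dir flips to +; running = +10025.5656
Stage 5 [83T→92T]: ω = 10025.5656×83/92 = 9044.8037 rpm, dir flips to −; running = −9044.8037
Stage 6 [18T→65T]: ω = 9044.8037×18/65 = 2504.7149 rpm, dir flips to +; running = +2504.7149

+2504.7149 rpm (same as input, |ω| = 2504.7149 rpm)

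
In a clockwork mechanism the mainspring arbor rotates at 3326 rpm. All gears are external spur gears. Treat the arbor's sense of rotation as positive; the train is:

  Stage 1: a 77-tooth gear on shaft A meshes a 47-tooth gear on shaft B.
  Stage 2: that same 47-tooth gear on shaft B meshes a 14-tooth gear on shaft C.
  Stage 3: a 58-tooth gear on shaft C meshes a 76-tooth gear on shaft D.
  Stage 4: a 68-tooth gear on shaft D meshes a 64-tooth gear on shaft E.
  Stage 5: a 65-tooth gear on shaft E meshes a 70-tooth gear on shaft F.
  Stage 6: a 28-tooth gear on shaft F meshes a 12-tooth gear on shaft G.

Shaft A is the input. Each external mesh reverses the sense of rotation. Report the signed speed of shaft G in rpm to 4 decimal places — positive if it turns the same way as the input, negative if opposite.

+32138.1132 rpm (same as input, |ω| = 32138.1132 rpm)

Stage 1 [77T→47T]: ω = 3326.0000×77/47 = 5448.9787 rpm, dir flips to −; running = −5448.9787
Stage 2 [47T→14T]: ω = 5448.9787×47/14 = 18293.0000 rpm, dir flips to +; running = +18293.0000
Stage 3 [58T→76T]: ω = 18293.0000×58/76 = 13960.4474 rpm, dir flips to −; running = −13960.4474
Stage 4 [68T→64T]: ω = 13960.4474×68/64 = 14832.9753 rpm, dir flips to +; running = +14832.9753
Stage 5 [65T→70T]: ω = 14832.9753×65/70 = 13773.4771 rpm, dir flips to −; running = −13773.4771
Stage 6 [28T→12T]: ω = 13773.4771×28/12 = 32138.1132 rpm, dir flips to +; running = +32138.1132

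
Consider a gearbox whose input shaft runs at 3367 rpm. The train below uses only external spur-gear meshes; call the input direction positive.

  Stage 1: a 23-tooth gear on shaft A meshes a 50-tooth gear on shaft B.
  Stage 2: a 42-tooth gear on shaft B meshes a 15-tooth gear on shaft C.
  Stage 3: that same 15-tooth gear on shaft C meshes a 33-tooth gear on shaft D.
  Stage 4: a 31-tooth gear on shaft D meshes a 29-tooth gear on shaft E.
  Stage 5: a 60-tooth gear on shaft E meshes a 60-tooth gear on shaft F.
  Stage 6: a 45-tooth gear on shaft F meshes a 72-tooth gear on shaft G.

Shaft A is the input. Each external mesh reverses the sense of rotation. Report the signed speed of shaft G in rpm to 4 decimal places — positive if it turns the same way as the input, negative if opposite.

+1316.9825 rpm (same as input, |ω| = 1316.9825 rpm)

Stage 1 [23T→50T]: ω = 3367.0000×23/50 = 1548.8200 rpm, dir flips to −; running = −1548.8200
Stage 2 [42T→15T]: ω = 1548.8200×42/15 = 4336.6960 rpm, dir flips to +; running = +4336.6960
Stage 3 [15T→33T]: ω = 4336.6960×15/33 = 1971.2255 rpm, dir flips to −; running = −1971.2255
Stage 4 [31T→29T]: ω = 1971.2255×31/29 = 2107.1720 rpm, dir flips to +; running = +2107.1720
Stage 5 [60T→60T]: ω = 2107.1720×60/60 = 2107.1720 rpm, dir flips to −; running = −2107.1720
Stage 6 [45T→72T]: ω = 2107.1720×45/72 = 1316.9825 rpm, dir flips to +; running = +1316.9825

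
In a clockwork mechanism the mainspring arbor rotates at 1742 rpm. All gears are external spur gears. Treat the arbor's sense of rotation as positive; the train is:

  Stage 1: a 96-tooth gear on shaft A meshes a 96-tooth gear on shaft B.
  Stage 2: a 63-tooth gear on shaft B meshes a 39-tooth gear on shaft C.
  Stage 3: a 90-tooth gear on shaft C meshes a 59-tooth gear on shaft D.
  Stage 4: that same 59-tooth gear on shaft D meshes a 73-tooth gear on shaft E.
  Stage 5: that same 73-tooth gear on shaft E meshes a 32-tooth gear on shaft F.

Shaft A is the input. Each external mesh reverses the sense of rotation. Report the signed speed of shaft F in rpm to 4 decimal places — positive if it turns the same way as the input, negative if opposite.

-7914.3750 rpm (opposite to input, |ω| = 7914.3750 rpm)

Stage 1 [96T→96T]: ω = 1742.0000×96/96 = 1742.0000 rpm, dir flips to −; running = −1742.0000
Stage 2 [63T→39T]: ω = 1742.0000×63/39 = 2814.0000 rpm, dir flips to +; running = +2814.0000
Stage 3 [90T→59T]: ω = 2814.0000×90/59 = 4292.5424 rpm, dir flips to −; running = −4292.5424
Stage 4 [59T→73T]: ω = 4292.5424×59/73 = 3469.3151 rpm, dir flips to +; running = +3469.3151
Stage 5 [73T→32T]: ω = 3469.3151×73/32 = 7914.3750 rpm, dir flips to −; running = −7914.3750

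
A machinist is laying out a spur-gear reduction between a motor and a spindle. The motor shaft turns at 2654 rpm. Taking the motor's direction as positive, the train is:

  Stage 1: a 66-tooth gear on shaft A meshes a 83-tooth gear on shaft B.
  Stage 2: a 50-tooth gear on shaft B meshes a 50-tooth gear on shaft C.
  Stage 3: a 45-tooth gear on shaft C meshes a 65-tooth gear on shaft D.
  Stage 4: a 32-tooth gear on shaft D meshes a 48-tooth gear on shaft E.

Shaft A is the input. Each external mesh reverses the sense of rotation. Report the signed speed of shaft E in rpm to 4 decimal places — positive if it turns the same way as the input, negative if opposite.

+974.0352 rpm (same as input, |ω| = 974.0352 rpm)

Stage 1 [66T→83T]: ω = 2654.0000×66/83 = 2110.4096 rpm, dir flips to −; running = −2110.4096
Stage 2 [50T→50T]: ω = 2110.4096×50/50 = 2110.4096 rpm, dir flips to +; running = +2110.4096
Stage 3 [45T→65T]: ω = 2110.4096×45/65 = 1461.0528 rpm, dir flips to −; running = −1461.0528
Stage 4 [32T→48T]: ω = 1461.0528×32/48 = 974.0352 rpm, dir flips to +; running = +974.0352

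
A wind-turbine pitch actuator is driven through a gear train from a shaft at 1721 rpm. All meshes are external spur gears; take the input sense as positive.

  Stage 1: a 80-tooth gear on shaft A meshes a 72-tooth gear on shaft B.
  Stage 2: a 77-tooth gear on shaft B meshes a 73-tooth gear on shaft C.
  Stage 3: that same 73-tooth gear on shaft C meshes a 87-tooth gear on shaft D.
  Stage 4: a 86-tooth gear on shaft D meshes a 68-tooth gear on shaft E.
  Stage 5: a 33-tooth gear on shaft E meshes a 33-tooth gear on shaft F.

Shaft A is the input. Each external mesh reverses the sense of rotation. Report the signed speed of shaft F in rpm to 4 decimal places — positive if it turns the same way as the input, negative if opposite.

-2140.4218 rpm (opposite to input, |ω| = 2140.4218 rpm)

Stage 1 [80T→72T]: ω = 1721.0000×80/72 = 1912.2222 rpm, dir flips to −; running = −1912.2222
Stage 2 [77T→73T]: ω = 1912.2222×77/73 = 2017.0015 rpm, dir flips to +; running = +2017.0015
Stage 3 [73T→87T]: ω = 2017.0015×73/87 = 1692.4266 rpm, dir flips to −; running = −1692.4266
Stage 4 [86T→68T]: ω = 1692.4266×86/68 = 2140.4218 rpm, dir flips to +; running = +2140.4218
Stage 5 [33T→33T]: ω = 2140.4218×33/33 = 2140.4218 rpm, dir flips to −; running = −2140.4218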